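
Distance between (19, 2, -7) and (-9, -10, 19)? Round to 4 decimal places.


d = sqrt((-9-19)^2 + (-10-2)^2 + (19--7)^2) = 40.05

40.05


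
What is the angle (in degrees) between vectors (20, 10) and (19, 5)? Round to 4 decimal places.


dot = 20*19 + 10*5 = 430
|u| = 22.3607, |v| = 19.6469
cos(angle) = 0.9788
angle = 11.8215 degrees

11.8215 degrees


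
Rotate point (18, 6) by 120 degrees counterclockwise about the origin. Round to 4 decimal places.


x' = 18*cos(120) - 6*sin(120) = -14.1962
y' = 18*sin(120) + 6*cos(120) = 12.5885

(-14.1962, 12.5885)


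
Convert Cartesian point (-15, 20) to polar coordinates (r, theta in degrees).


r = sqrt((-15)^2 + 20^2) = 25
theta = atan2(20, -15) = 126.8699 degrees

r = 25, theta = 126.8699 degrees


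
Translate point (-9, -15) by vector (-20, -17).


Translation: (x+dx, y+dy) = (-9+-20, -15+-17) = (-29, -32)

(-29, -32)


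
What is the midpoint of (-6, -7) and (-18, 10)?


Midpoint = ((-6+-18)/2, (-7+10)/2) = (-12, 1.5)

(-12, 1.5)


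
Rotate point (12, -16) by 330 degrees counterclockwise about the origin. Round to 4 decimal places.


x' = 12*cos(330) - -16*sin(330) = 2.3923
y' = 12*sin(330) + -16*cos(330) = -19.8564

(2.3923, -19.8564)


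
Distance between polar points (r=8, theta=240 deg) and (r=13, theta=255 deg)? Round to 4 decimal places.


d = sqrt(r1^2 + r2^2 - 2*r1*r2*cos(t2-t1))
d = sqrt(8^2 + 13^2 - 2*8*13*cos(255-240)) = 5.6646

5.6646


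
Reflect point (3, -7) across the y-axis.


Reflection across y-axis: (x, y) -> (-x, y)
(3, -7) -> (-3, -7)

(-3, -7)


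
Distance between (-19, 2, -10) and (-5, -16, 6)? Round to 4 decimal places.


d = sqrt((-5--19)^2 + (-16-2)^2 + (6--10)^2) = 27.8568

27.8568


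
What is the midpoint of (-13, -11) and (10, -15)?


Midpoint = ((-13+10)/2, (-11+-15)/2) = (-1.5, -13)

(-1.5, -13)


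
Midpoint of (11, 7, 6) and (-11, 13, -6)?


Midpoint = ((11+-11)/2, (7+13)/2, (6+-6)/2) = (0, 10, 0)

(0, 10, 0)


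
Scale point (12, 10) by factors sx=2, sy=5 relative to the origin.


Scaling: (x*sx, y*sy) = (12*2, 10*5) = (24, 50)

(24, 50)


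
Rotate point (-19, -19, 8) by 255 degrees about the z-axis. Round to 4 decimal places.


x' = -19*cos(255) - -19*sin(255) = -13.435
y' = -19*sin(255) + -19*cos(255) = 23.2702
z' = 8

(-13.435, 23.2702, 8)


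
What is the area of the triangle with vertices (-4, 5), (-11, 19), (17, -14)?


Area = |x1(y2-y3) + x2(y3-y1) + x3(y1-y2)| / 2
= |-4*(19--14) + -11*(-14-5) + 17*(5-19)| / 2
= 80.5

80.5


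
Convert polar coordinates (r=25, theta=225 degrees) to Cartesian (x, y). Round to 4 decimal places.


x = 25 * cos(225) = -17.6777
y = 25 * sin(225) = -17.6777

(-17.6777, -17.6777)


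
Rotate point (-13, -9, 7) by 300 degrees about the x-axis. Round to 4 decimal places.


x' = -13
y' = -9*cos(300) - 7*sin(300) = 1.5622
z' = -9*sin(300) + 7*cos(300) = 11.2942

(-13, 1.5622, 11.2942)


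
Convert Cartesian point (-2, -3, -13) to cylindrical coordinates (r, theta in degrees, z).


r = sqrt((-2)^2 + (-3)^2) = 3.6056
theta = atan2(-3, -2) = 236.3099 deg
z = -13

r = 3.6056, theta = 236.3099 deg, z = -13


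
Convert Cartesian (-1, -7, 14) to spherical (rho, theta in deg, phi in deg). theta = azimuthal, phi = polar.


rho = sqrt((-1)^2 + (-7)^2 + 14^2) = 15.6844
theta = atan2(-7, -1) = 261.8699 deg
phi = acos(14/15.6844) = 26.7973 deg

rho = 15.6844, theta = 261.8699 deg, phi = 26.7973 deg


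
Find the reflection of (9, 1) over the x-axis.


Reflection across x-axis: (x, y) -> (x, -y)
(9, 1) -> (9, -1)

(9, -1)


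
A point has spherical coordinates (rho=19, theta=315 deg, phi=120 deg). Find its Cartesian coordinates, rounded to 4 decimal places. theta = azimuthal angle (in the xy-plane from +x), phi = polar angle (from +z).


x = 19 * sin(120) * cos(315) = 11.6351
y = 19 * sin(120) * sin(315) = -11.6351
z = 19 * cos(120) = -9.5

(11.6351, -11.6351, -9.5)


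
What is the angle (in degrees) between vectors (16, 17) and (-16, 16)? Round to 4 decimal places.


dot = 16*-16 + 17*16 = 16
|u| = 23.3452, |v| = 22.6274
cos(angle) = 0.0303
angle = 88.2643 degrees

88.2643 degrees


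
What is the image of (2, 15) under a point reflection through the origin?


Reflection through origin: (x, y) -> (-x, -y)
(2, 15) -> (-2, -15)

(-2, -15)


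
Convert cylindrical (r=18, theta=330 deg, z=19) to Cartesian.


x = 18 * cos(330) = 15.5885
y = 18 * sin(330) = -9
z = 19

(15.5885, -9, 19)


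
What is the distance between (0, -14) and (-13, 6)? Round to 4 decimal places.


d = sqrt((-13-0)^2 + (6--14)^2) = 23.8537

23.8537


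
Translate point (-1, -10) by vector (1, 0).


Translation: (x+dx, y+dy) = (-1+1, -10+0) = (0, -10)

(0, -10)


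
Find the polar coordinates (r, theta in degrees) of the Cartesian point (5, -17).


r = sqrt(5^2 + (-17)^2) = 17.72
theta = atan2(-17, 5) = 286.3895 degrees

r = 17.72, theta = 286.3895 degrees


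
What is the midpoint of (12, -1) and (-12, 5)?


Midpoint = ((12+-12)/2, (-1+5)/2) = (0, 2)

(0, 2)


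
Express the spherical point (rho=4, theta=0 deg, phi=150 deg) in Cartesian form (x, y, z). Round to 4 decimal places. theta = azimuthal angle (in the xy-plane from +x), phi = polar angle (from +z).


x = 4 * sin(150) * cos(0) = 2
y = 4 * sin(150) * sin(0) = 0
z = 4 * cos(150) = -3.4641

(2, 0, -3.4641)


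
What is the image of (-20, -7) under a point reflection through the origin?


Reflection through origin: (x, y) -> (-x, -y)
(-20, -7) -> (20, 7)

(20, 7)


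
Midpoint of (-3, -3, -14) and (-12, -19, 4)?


Midpoint = ((-3+-12)/2, (-3+-19)/2, (-14+4)/2) = (-7.5, -11, -5)

(-7.5, -11, -5)


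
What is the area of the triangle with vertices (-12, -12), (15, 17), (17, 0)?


Area = |x1(y2-y3) + x2(y3-y1) + x3(y1-y2)| / 2
= |-12*(17-0) + 15*(0--12) + 17*(-12-17)| / 2
= 258.5

258.5


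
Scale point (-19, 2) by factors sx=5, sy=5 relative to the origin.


Scaling: (x*sx, y*sy) = (-19*5, 2*5) = (-95, 10)

(-95, 10)


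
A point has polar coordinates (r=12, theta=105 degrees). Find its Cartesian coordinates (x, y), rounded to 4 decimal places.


x = 12 * cos(105) = -3.1058
y = 12 * sin(105) = 11.5911

(-3.1058, 11.5911)


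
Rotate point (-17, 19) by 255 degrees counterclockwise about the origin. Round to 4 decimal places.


x' = -17*cos(255) - 19*sin(255) = 22.7525
y' = -17*sin(255) + 19*cos(255) = 11.5032

(22.7525, 11.5032)


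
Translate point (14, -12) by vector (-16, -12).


Translation: (x+dx, y+dy) = (14+-16, -12+-12) = (-2, -24)

(-2, -24)


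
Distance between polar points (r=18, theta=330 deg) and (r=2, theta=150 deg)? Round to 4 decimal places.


d = sqrt(r1^2 + r2^2 - 2*r1*r2*cos(t2-t1))
d = sqrt(18^2 + 2^2 - 2*18*2*cos(150-330)) = 20

20


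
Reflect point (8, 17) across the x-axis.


Reflection across x-axis: (x, y) -> (x, -y)
(8, 17) -> (8, -17)

(8, -17)


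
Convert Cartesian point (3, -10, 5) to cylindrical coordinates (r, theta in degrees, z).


r = sqrt(3^2 + (-10)^2) = 10.4403
theta = atan2(-10, 3) = 286.6992 deg
z = 5

r = 10.4403, theta = 286.6992 deg, z = 5


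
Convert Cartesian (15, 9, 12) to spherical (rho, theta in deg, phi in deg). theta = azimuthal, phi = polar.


rho = sqrt(15^2 + 9^2 + 12^2) = 21.2132
theta = atan2(9, 15) = 30.9638 deg
phi = acos(12/21.2132) = 55.5501 deg

rho = 21.2132, theta = 30.9638 deg, phi = 55.5501 deg


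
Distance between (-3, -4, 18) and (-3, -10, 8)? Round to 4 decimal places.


d = sqrt((-3--3)^2 + (-10--4)^2 + (8-18)^2) = 11.6619

11.6619


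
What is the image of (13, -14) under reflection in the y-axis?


Reflection across y-axis: (x, y) -> (-x, y)
(13, -14) -> (-13, -14)

(-13, -14)


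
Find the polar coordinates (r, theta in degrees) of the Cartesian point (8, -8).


r = sqrt(8^2 + (-8)^2) = 11.3137
theta = atan2(-8, 8) = 315 degrees

r = 11.3137, theta = 315 degrees


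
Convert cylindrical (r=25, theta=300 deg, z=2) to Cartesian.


x = 25 * cos(300) = 12.5
y = 25 * sin(300) = -21.6506
z = 2

(12.5, -21.6506, 2)


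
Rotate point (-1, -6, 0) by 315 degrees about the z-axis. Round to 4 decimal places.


x' = -1*cos(315) - -6*sin(315) = -4.9497
y' = -1*sin(315) + -6*cos(315) = -3.5355
z' = 0

(-4.9497, -3.5355, 0)


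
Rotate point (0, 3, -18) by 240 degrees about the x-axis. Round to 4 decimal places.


x' = 0
y' = 3*cos(240) - -18*sin(240) = -17.0885
z' = 3*sin(240) + -18*cos(240) = 6.4019

(0, -17.0885, 6.4019)


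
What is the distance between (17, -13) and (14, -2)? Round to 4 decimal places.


d = sqrt((14-17)^2 + (-2--13)^2) = 11.4018

11.4018


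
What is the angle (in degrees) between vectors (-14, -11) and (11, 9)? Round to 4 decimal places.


dot = -14*11 + -11*9 = -253
|u| = 17.8045, |v| = 14.2127
cos(angle) = -0.9998
angle = 178.8678 degrees

178.8678 degrees


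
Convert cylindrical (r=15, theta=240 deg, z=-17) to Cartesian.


x = 15 * cos(240) = -7.5
y = 15 * sin(240) = -12.9904
z = -17

(-7.5, -12.9904, -17)


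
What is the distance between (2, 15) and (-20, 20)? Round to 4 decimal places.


d = sqrt((-20-2)^2 + (20-15)^2) = 22.561

22.561


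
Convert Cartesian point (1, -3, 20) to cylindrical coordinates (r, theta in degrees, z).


r = sqrt(1^2 + (-3)^2) = 3.1623
theta = atan2(-3, 1) = 288.4349 deg
z = 20

r = 3.1623, theta = 288.4349 deg, z = 20


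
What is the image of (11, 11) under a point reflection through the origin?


Reflection through origin: (x, y) -> (-x, -y)
(11, 11) -> (-11, -11)

(-11, -11)


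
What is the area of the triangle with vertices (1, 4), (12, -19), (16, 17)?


Area = |x1(y2-y3) + x2(y3-y1) + x3(y1-y2)| / 2
= |1*(-19-17) + 12*(17-4) + 16*(4--19)| / 2
= 244

244


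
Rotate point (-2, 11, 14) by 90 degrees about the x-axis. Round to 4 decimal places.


x' = -2
y' = 11*cos(90) - 14*sin(90) = -14
z' = 11*sin(90) + 14*cos(90) = 11

(-2, -14, 11)


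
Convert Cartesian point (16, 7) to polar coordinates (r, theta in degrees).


r = sqrt(16^2 + 7^2) = 17.4642
theta = atan2(7, 16) = 23.6294 degrees

r = 17.4642, theta = 23.6294 degrees


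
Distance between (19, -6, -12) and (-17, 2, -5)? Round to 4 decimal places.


d = sqrt((-17-19)^2 + (2--6)^2 + (-5--12)^2) = 37.5366

37.5366


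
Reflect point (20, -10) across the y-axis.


Reflection across y-axis: (x, y) -> (-x, y)
(20, -10) -> (-20, -10)

(-20, -10)


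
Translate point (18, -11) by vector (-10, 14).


Translation: (x+dx, y+dy) = (18+-10, -11+14) = (8, 3)

(8, 3)


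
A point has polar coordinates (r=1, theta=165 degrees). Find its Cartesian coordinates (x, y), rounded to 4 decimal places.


x = 1 * cos(165) = -0.9659
y = 1 * sin(165) = 0.2588

(-0.9659, 0.2588)


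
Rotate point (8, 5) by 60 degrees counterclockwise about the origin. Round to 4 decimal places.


x' = 8*cos(60) - 5*sin(60) = -0.3301
y' = 8*sin(60) + 5*cos(60) = 9.4282

(-0.3301, 9.4282)


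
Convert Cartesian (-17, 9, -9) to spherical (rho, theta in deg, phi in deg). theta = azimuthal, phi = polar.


rho = sqrt((-17)^2 + 9^2 + (-9)^2) = 21.2368
theta = atan2(9, -17) = 152.1027 deg
phi = acos(-9/21.2368) = 115.0743 deg

rho = 21.2368, theta = 152.1027 deg, phi = 115.0743 deg


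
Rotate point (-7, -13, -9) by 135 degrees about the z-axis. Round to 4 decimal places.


x' = -7*cos(135) - -13*sin(135) = 14.1421
y' = -7*sin(135) + -13*cos(135) = 4.2426
z' = -9

(14.1421, 4.2426, -9)


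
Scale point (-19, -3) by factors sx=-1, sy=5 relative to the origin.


Scaling: (x*sx, y*sy) = (-19*-1, -3*5) = (19, -15)

(19, -15)


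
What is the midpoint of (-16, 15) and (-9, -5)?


Midpoint = ((-16+-9)/2, (15+-5)/2) = (-12.5, 5)

(-12.5, 5)


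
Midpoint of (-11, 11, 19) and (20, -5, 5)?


Midpoint = ((-11+20)/2, (11+-5)/2, (19+5)/2) = (4.5, 3, 12)

(4.5, 3, 12)


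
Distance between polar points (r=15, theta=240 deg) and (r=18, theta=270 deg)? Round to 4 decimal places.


d = sqrt(r1^2 + r2^2 - 2*r1*r2*cos(t2-t1))
d = sqrt(15^2 + 18^2 - 2*15*18*cos(270-240)) = 9.0192

9.0192


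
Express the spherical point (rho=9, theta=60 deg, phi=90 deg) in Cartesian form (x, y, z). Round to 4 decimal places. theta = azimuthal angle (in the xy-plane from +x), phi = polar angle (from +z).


x = 9 * sin(90) * cos(60) = 4.5
y = 9 * sin(90) * sin(60) = 7.7942
z = 9 * cos(90) = 0

(4.5, 7.7942, 0)


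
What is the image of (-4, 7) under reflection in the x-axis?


Reflection across x-axis: (x, y) -> (x, -y)
(-4, 7) -> (-4, -7)

(-4, -7)


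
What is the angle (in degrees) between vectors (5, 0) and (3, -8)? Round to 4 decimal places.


dot = 5*3 + 0*-8 = 15
|u| = 5, |v| = 8.544
cos(angle) = 0.3511
angle = 69.444 degrees

69.444 degrees


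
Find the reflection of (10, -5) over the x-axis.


Reflection across x-axis: (x, y) -> (x, -y)
(10, -5) -> (10, 5)

(10, 5)


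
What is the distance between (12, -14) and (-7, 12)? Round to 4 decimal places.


d = sqrt((-7-12)^2 + (12--14)^2) = 32.2025

32.2025


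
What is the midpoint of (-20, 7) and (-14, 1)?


Midpoint = ((-20+-14)/2, (7+1)/2) = (-17, 4)

(-17, 4)


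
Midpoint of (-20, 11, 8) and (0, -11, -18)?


Midpoint = ((-20+0)/2, (11+-11)/2, (8+-18)/2) = (-10, 0, -5)

(-10, 0, -5)


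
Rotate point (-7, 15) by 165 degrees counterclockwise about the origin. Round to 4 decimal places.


x' = -7*cos(165) - 15*sin(165) = 2.8792
y' = -7*sin(165) + 15*cos(165) = -16.3006

(2.8792, -16.3006)


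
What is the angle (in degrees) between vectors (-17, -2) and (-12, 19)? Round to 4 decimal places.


dot = -17*-12 + -2*19 = 166
|u| = 17.1172, |v| = 22.4722
cos(angle) = 0.4315
angle = 64.4342 degrees

64.4342 degrees


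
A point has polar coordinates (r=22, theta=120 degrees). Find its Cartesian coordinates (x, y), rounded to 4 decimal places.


x = 22 * cos(120) = -11
y = 22 * sin(120) = 19.0526

(-11, 19.0526)


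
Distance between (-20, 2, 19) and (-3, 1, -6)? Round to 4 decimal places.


d = sqrt((-3--20)^2 + (1-2)^2 + (-6-19)^2) = 30.249

30.249


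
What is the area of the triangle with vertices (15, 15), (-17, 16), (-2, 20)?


Area = |x1(y2-y3) + x2(y3-y1) + x3(y1-y2)| / 2
= |15*(16-20) + -17*(20-15) + -2*(15-16)| / 2
= 71.5

71.5


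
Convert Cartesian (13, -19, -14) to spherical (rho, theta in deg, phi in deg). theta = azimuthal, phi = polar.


rho = sqrt(13^2 + (-19)^2 + (-14)^2) = 26.9444
theta = atan2(-19, 13) = 304.3803 deg
phi = acos(-14/26.9444) = 121.3047 deg

rho = 26.9444, theta = 304.3803 deg, phi = 121.3047 deg


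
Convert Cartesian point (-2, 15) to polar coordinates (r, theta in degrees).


r = sqrt((-2)^2 + 15^2) = 15.1327
theta = atan2(15, -2) = 97.5946 degrees

r = 15.1327, theta = 97.5946 degrees


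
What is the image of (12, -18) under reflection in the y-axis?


Reflection across y-axis: (x, y) -> (-x, y)
(12, -18) -> (-12, -18)

(-12, -18)


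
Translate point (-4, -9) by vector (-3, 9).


Translation: (x+dx, y+dy) = (-4+-3, -9+9) = (-7, 0)

(-7, 0)


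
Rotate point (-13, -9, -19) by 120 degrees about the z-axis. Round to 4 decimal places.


x' = -13*cos(120) - -9*sin(120) = 14.2942
y' = -13*sin(120) + -9*cos(120) = -6.7583
z' = -19

(14.2942, -6.7583, -19)


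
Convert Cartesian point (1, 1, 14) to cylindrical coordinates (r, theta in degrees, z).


r = sqrt(1^2 + 1^2) = 1.4142
theta = atan2(1, 1) = 45 deg
z = 14

r = 1.4142, theta = 45 deg, z = 14


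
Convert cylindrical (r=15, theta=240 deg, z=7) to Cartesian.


x = 15 * cos(240) = -7.5
y = 15 * sin(240) = -12.9904
z = 7

(-7.5, -12.9904, 7)


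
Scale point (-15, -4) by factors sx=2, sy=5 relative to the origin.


Scaling: (x*sx, y*sy) = (-15*2, -4*5) = (-30, -20)

(-30, -20)


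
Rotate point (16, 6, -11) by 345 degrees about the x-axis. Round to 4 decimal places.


x' = 16
y' = 6*cos(345) - -11*sin(345) = 2.9485
z' = 6*sin(345) + -11*cos(345) = -12.1781

(16, 2.9485, -12.1781)


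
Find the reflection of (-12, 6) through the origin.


Reflection through origin: (x, y) -> (-x, -y)
(-12, 6) -> (12, -6)

(12, -6)


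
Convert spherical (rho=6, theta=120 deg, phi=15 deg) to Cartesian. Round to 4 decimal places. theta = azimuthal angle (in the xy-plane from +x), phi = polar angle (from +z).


x = 6 * sin(15) * cos(120) = -0.7765
y = 6 * sin(15) * sin(120) = 1.3449
z = 6 * cos(15) = 5.7956

(-0.7765, 1.3449, 5.7956)


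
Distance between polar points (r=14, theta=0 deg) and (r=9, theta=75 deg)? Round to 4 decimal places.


d = sqrt(r1^2 + r2^2 - 2*r1*r2*cos(t2-t1))
d = sqrt(14^2 + 9^2 - 2*14*9*cos(75-0)) = 14.5526

14.5526


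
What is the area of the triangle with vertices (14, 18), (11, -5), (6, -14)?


Area = |x1(y2-y3) + x2(y3-y1) + x3(y1-y2)| / 2
= |14*(-5--14) + 11*(-14-18) + 6*(18--5)| / 2
= 44

44


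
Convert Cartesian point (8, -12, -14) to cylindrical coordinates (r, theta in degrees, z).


r = sqrt(8^2 + (-12)^2) = 14.4222
theta = atan2(-12, 8) = 303.6901 deg
z = -14

r = 14.4222, theta = 303.6901 deg, z = -14


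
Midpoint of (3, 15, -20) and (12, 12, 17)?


Midpoint = ((3+12)/2, (15+12)/2, (-20+17)/2) = (7.5, 13.5, -1.5)

(7.5, 13.5, -1.5)


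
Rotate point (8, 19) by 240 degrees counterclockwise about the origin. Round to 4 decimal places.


x' = 8*cos(240) - 19*sin(240) = 12.4545
y' = 8*sin(240) + 19*cos(240) = -16.4282

(12.4545, -16.4282)


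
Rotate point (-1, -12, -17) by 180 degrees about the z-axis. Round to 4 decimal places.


x' = -1*cos(180) - -12*sin(180) = 1
y' = -1*sin(180) + -12*cos(180) = 12
z' = -17

(1, 12, -17)


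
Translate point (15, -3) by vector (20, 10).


Translation: (x+dx, y+dy) = (15+20, -3+10) = (35, 7)

(35, 7)


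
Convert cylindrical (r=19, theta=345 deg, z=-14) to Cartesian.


x = 19 * cos(345) = 18.3526
y = 19 * sin(345) = -4.9176
z = -14

(18.3526, -4.9176, -14)


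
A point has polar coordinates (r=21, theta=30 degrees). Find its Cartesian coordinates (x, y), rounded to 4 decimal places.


x = 21 * cos(30) = 18.1865
y = 21 * sin(30) = 10.5

(18.1865, 10.5)


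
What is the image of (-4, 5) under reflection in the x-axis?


Reflection across x-axis: (x, y) -> (x, -y)
(-4, 5) -> (-4, -5)

(-4, -5)


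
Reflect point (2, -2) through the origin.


Reflection through origin: (x, y) -> (-x, -y)
(2, -2) -> (-2, 2)

(-2, 2)


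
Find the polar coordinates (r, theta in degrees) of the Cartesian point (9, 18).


r = sqrt(9^2 + 18^2) = 20.1246
theta = atan2(18, 9) = 63.4349 degrees

r = 20.1246, theta = 63.4349 degrees


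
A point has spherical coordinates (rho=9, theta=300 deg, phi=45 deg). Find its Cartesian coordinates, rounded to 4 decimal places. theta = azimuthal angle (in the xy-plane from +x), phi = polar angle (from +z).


x = 9 * sin(45) * cos(300) = 3.182
y = 9 * sin(45) * sin(300) = -5.5114
z = 9 * cos(45) = 6.364

(3.182, -5.5114, 6.364)


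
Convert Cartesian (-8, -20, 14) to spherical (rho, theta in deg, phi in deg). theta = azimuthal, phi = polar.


rho = sqrt((-8)^2 + (-20)^2 + 14^2) = 25.6905
theta = atan2(-20, -8) = 248.1986 deg
phi = acos(14/25.6905) = 56.9788 deg

rho = 25.6905, theta = 248.1986 deg, phi = 56.9788 deg


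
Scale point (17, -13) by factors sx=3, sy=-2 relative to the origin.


Scaling: (x*sx, y*sy) = (17*3, -13*-2) = (51, 26)

(51, 26)


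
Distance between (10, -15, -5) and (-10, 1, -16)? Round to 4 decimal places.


d = sqrt((-10-10)^2 + (1--15)^2 + (-16--5)^2) = 27.8747

27.8747


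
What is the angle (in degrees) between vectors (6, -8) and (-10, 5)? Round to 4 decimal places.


dot = 6*-10 + -8*5 = -100
|u| = 10, |v| = 11.1803
cos(angle) = -0.8944
angle = 153.4349 degrees

153.4349 degrees


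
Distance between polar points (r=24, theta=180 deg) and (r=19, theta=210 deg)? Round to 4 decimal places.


d = sqrt(r1^2 + r2^2 - 2*r1*r2*cos(t2-t1))
d = sqrt(24^2 + 19^2 - 2*24*19*cos(210-180)) = 12.132

12.132


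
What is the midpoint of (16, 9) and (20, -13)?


Midpoint = ((16+20)/2, (9+-13)/2) = (18, -2)

(18, -2)


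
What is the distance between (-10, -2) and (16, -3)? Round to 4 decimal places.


d = sqrt((16--10)^2 + (-3--2)^2) = 26.0192

26.0192


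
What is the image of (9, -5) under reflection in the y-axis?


Reflection across y-axis: (x, y) -> (-x, y)
(9, -5) -> (-9, -5)

(-9, -5)


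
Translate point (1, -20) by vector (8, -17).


Translation: (x+dx, y+dy) = (1+8, -20+-17) = (9, -37)

(9, -37)


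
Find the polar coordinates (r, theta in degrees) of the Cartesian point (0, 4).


r = sqrt(0^2 + 4^2) = 4
theta = atan2(4, 0) = 90 degrees

r = 4, theta = 90 degrees


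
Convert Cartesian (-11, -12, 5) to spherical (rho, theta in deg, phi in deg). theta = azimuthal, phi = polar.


rho = sqrt((-11)^2 + (-12)^2 + 5^2) = 17.0294
theta = atan2(-12, -11) = 227.4896 deg
phi = acos(5/17.0294) = 72.9258 deg

rho = 17.0294, theta = 227.4896 deg, phi = 72.9258 deg


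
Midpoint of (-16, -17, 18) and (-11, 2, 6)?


Midpoint = ((-16+-11)/2, (-17+2)/2, (18+6)/2) = (-13.5, -7.5, 12)

(-13.5, -7.5, 12)


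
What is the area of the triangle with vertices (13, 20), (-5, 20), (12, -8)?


Area = |x1(y2-y3) + x2(y3-y1) + x3(y1-y2)| / 2
= |13*(20--8) + -5*(-8-20) + 12*(20-20)| / 2
= 252

252


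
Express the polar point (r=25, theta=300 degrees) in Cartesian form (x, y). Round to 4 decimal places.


x = 25 * cos(300) = 12.5
y = 25 * sin(300) = -21.6506

(12.5, -21.6506)


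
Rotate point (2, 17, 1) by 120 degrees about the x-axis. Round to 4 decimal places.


x' = 2
y' = 17*cos(120) - 1*sin(120) = -9.366
z' = 17*sin(120) + 1*cos(120) = 14.2224

(2, -9.366, 14.2224)


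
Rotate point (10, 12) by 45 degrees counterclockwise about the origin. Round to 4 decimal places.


x' = 10*cos(45) - 12*sin(45) = -1.4142
y' = 10*sin(45) + 12*cos(45) = 15.5563

(-1.4142, 15.5563)


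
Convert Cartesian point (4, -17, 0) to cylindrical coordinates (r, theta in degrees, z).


r = sqrt(4^2 + (-17)^2) = 17.4642
theta = atan2(-17, 4) = 283.2405 deg
z = 0

r = 17.4642, theta = 283.2405 deg, z = 0


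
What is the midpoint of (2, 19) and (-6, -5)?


Midpoint = ((2+-6)/2, (19+-5)/2) = (-2, 7)

(-2, 7)


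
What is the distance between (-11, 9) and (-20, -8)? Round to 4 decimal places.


d = sqrt((-20--11)^2 + (-8-9)^2) = 19.2354

19.2354


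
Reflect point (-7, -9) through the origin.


Reflection through origin: (x, y) -> (-x, -y)
(-7, -9) -> (7, 9)

(7, 9)


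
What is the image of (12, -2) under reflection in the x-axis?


Reflection across x-axis: (x, y) -> (x, -y)
(12, -2) -> (12, 2)

(12, 2)


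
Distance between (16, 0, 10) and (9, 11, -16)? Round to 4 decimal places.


d = sqrt((9-16)^2 + (11-0)^2 + (-16-10)^2) = 29.0861

29.0861


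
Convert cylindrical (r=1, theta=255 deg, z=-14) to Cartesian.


x = 1 * cos(255) = -0.2588
y = 1 * sin(255) = -0.9659
z = -14

(-0.2588, -0.9659, -14)


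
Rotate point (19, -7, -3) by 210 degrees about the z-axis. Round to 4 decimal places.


x' = 19*cos(210) - -7*sin(210) = -19.9545
y' = 19*sin(210) + -7*cos(210) = -3.4378
z' = -3

(-19.9545, -3.4378, -3)


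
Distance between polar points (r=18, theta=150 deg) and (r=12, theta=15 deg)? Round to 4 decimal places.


d = sqrt(r1^2 + r2^2 - 2*r1*r2*cos(t2-t1))
d = sqrt(18^2 + 12^2 - 2*18*12*cos(15-150)) = 27.8113

27.8113


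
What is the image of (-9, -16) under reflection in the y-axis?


Reflection across y-axis: (x, y) -> (-x, y)
(-9, -16) -> (9, -16)

(9, -16)


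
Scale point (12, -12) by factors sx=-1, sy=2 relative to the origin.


Scaling: (x*sx, y*sy) = (12*-1, -12*2) = (-12, -24)

(-12, -24)


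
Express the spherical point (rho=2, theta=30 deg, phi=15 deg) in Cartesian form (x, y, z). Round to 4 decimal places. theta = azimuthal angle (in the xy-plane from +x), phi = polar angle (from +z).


x = 2 * sin(15) * cos(30) = 0.4483
y = 2 * sin(15) * sin(30) = 0.2588
z = 2 * cos(15) = 1.9319

(0.4483, 0.2588, 1.9319)


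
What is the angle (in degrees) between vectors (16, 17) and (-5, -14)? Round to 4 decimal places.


dot = 16*-5 + 17*-14 = -318
|u| = 23.3452, |v| = 14.8661
cos(angle) = -0.9163
angle = 156.3895 degrees

156.3895 degrees


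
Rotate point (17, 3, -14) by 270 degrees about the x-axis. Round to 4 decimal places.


x' = 17
y' = 3*cos(270) - -14*sin(270) = -14
z' = 3*sin(270) + -14*cos(270) = -3

(17, -14, -3)


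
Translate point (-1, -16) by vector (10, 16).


Translation: (x+dx, y+dy) = (-1+10, -16+16) = (9, 0)

(9, 0)


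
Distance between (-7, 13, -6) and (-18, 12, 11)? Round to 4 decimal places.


d = sqrt((-18--7)^2 + (12-13)^2 + (11--6)^2) = 20.2731

20.2731


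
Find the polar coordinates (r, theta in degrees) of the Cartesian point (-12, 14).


r = sqrt((-12)^2 + 14^2) = 18.4391
theta = atan2(14, -12) = 130.6013 degrees

r = 18.4391, theta = 130.6013 degrees


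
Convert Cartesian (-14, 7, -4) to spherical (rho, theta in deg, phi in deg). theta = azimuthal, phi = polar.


rho = sqrt((-14)^2 + 7^2 + (-4)^2) = 16.1555
theta = atan2(7, -14) = 153.4349 deg
phi = acos(-4/16.1555) = 104.3352 deg

rho = 16.1555, theta = 153.4349 deg, phi = 104.3352 deg


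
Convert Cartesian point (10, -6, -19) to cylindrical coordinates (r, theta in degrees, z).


r = sqrt(10^2 + (-6)^2) = 11.6619
theta = atan2(-6, 10) = 329.0362 deg
z = -19

r = 11.6619, theta = 329.0362 deg, z = -19


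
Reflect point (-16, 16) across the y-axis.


Reflection across y-axis: (x, y) -> (-x, y)
(-16, 16) -> (16, 16)

(16, 16)


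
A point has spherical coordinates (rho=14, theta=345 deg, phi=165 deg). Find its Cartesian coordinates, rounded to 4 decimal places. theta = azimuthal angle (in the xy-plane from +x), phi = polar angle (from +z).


x = 14 * sin(165) * cos(345) = 3.5
y = 14 * sin(165) * sin(345) = -0.9378
z = 14 * cos(165) = -13.523

(3.5, -0.9378, -13.523)


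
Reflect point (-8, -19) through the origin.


Reflection through origin: (x, y) -> (-x, -y)
(-8, -19) -> (8, 19)

(8, 19)


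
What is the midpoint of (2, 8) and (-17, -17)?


Midpoint = ((2+-17)/2, (8+-17)/2) = (-7.5, -4.5)

(-7.5, -4.5)


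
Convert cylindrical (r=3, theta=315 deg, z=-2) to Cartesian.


x = 3 * cos(315) = 2.1213
y = 3 * sin(315) = -2.1213
z = -2

(2.1213, -2.1213, -2)


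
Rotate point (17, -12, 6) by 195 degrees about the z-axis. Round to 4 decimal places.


x' = 17*cos(195) - -12*sin(195) = -19.5266
y' = 17*sin(195) + -12*cos(195) = 7.1912
z' = 6

(-19.5266, 7.1912, 6)


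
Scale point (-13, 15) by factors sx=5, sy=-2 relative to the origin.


Scaling: (x*sx, y*sy) = (-13*5, 15*-2) = (-65, -30)

(-65, -30)


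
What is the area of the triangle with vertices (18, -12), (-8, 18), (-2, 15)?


Area = |x1(y2-y3) + x2(y3-y1) + x3(y1-y2)| / 2
= |18*(18-15) + -8*(15--12) + -2*(-12-18)| / 2
= 51

51


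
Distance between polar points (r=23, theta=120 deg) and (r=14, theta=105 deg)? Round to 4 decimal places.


d = sqrt(r1^2 + r2^2 - 2*r1*r2*cos(t2-t1))
d = sqrt(23^2 + 14^2 - 2*23*14*cos(105-120)) = 10.1461

10.1461


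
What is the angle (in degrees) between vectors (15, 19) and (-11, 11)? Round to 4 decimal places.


dot = 15*-11 + 19*11 = 44
|u| = 24.2074, |v| = 15.5563
cos(angle) = 0.1168
angle = 83.2902 degrees

83.2902 degrees


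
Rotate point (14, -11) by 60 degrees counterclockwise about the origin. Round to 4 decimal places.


x' = 14*cos(60) - -11*sin(60) = 16.5263
y' = 14*sin(60) + -11*cos(60) = 6.6244

(16.5263, 6.6244)


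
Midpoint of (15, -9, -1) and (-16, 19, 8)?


Midpoint = ((15+-16)/2, (-9+19)/2, (-1+8)/2) = (-0.5, 5, 3.5)

(-0.5, 5, 3.5)


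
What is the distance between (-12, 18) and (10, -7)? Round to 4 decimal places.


d = sqrt((10--12)^2 + (-7-18)^2) = 33.3017

33.3017


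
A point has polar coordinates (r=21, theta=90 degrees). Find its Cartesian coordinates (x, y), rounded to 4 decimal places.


x = 21 * cos(90) = 0
y = 21 * sin(90) = 21

(0, 21)


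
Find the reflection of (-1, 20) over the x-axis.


Reflection across x-axis: (x, y) -> (x, -y)
(-1, 20) -> (-1, -20)

(-1, -20)


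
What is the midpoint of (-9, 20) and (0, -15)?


Midpoint = ((-9+0)/2, (20+-15)/2) = (-4.5, 2.5)

(-4.5, 2.5)


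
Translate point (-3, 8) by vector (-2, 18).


Translation: (x+dx, y+dy) = (-3+-2, 8+18) = (-5, 26)

(-5, 26)


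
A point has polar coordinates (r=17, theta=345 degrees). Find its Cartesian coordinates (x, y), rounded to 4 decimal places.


x = 17 * cos(345) = 16.4207
y = 17 * sin(345) = -4.3999

(16.4207, -4.3999)


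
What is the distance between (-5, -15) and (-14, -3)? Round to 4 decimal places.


d = sqrt((-14--5)^2 + (-3--15)^2) = 15

15


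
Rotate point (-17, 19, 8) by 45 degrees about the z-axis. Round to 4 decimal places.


x' = -17*cos(45) - 19*sin(45) = -25.4558
y' = -17*sin(45) + 19*cos(45) = 1.4142
z' = 8

(-25.4558, 1.4142, 8)


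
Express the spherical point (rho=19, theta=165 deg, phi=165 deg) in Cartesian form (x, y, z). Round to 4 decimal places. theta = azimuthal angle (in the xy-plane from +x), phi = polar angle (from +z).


x = 19 * sin(165) * cos(165) = -4.75
y = 19 * sin(165) * sin(165) = 1.2728
z = 19 * cos(165) = -18.3526

(-4.75, 1.2728, -18.3526)


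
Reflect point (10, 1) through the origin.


Reflection through origin: (x, y) -> (-x, -y)
(10, 1) -> (-10, -1)

(-10, -1)


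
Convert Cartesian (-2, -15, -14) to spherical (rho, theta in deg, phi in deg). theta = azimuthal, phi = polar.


rho = sqrt((-2)^2 + (-15)^2 + (-14)^2) = 20.6155
theta = atan2(-15, -2) = 262.4054 deg
phi = acos(-14/20.6155) = 132.7733 deg

rho = 20.6155, theta = 262.4054 deg, phi = 132.7733 deg


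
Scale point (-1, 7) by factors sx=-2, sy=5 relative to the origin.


Scaling: (x*sx, y*sy) = (-1*-2, 7*5) = (2, 35)

(2, 35)


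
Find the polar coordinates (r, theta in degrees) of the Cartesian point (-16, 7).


r = sqrt((-16)^2 + 7^2) = 17.4642
theta = atan2(7, -16) = 156.3706 degrees

r = 17.4642, theta = 156.3706 degrees


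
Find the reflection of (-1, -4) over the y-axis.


Reflection across y-axis: (x, y) -> (-x, y)
(-1, -4) -> (1, -4)

(1, -4)


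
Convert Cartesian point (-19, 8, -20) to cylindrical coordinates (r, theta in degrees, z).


r = sqrt((-19)^2 + 8^2) = 20.6155
theta = atan2(8, -19) = 157.1663 deg
z = -20

r = 20.6155, theta = 157.1663 deg, z = -20


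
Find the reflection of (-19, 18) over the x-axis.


Reflection across x-axis: (x, y) -> (x, -y)
(-19, 18) -> (-19, -18)

(-19, -18)


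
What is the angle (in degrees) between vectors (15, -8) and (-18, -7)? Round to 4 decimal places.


dot = 15*-18 + -8*-7 = -214
|u| = 17, |v| = 19.3132
cos(angle) = -0.6518
angle = 130.677 degrees

130.677 degrees


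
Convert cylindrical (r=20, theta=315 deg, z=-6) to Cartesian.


x = 20 * cos(315) = 14.1421
y = 20 * sin(315) = -14.1421
z = -6

(14.1421, -14.1421, -6)


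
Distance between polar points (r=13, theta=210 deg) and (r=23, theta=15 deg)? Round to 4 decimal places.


d = sqrt(r1^2 + r2^2 - 2*r1*r2*cos(t2-t1))
d = sqrt(13^2 + 23^2 - 2*13*23*cos(15-210)) = 35.7159

35.7159


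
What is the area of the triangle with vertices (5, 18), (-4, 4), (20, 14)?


Area = |x1(y2-y3) + x2(y3-y1) + x3(y1-y2)| / 2
= |5*(4-14) + -4*(14-18) + 20*(18-4)| / 2
= 123

123


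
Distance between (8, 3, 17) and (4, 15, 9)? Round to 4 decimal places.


d = sqrt((4-8)^2 + (15-3)^2 + (9-17)^2) = 14.9666

14.9666


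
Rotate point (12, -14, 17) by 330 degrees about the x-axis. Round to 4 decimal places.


x' = 12
y' = -14*cos(330) - 17*sin(330) = -3.6244
z' = -14*sin(330) + 17*cos(330) = 21.7224

(12, -3.6244, 21.7224)


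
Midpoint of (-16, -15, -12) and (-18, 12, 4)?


Midpoint = ((-16+-18)/2, (-15+12)/2, (-12+4)/2) = (-17, -1.5, -4)

(-17, -1.5, -4)


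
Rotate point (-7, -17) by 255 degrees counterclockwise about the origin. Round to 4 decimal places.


x' = -7*cos(255) - -17*sin(255) = -14.609
y' = -7*sin(255) + -17*cos(255) = 11.1614

(-14.609, 11.1614)


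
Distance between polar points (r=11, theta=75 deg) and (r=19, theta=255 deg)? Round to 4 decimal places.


d = sqrt(r1^2 + r2^2 - 2*r1*r2*cos(t2-t1))
d = sqrt(11^2 + 19^2 - 2*11*19*cos(255-75)) = 30

30


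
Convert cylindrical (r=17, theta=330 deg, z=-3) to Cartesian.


x = 17 * cos(330) = 14.7224
y = 17 * sin(330) = -8.5
z = -3

(14.7224, -8.5, -3)


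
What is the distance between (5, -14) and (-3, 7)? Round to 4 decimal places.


d = sqrt((-3-5)^2 + (7--14)^2) = 22.4722

22.4722


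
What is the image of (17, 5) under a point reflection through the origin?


Reflection through origin: (x, y) -> (-x, -y)
(17, 5) -> (-17, -5)

(-17, -5)


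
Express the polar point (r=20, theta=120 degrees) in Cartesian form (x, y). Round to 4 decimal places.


x = 20 * cos(120) = -10
y = 20 * sin(120) = 17.3205

(-10, 17.3205)


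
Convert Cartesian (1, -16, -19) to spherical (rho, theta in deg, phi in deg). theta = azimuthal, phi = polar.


rho = sqrt(1^2 + (-16)^2 + (-19)^2) = 24.8596
theta = atan2(-16, 1) = 273.5763 deg
phi = acos(-19/24.8596) = 139.8441 deg

rho = 24.8596, theta = 273.5763 deg, phi = 139.8441 deg


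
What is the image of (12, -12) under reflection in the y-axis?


Reflection across y-axis: (x, y) -> (-x, y)
(12, -12) -> (-12, -12)

(-12, -12)


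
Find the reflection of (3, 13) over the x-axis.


Reflection across x-axis: (x, y) -> (x, -y)
(3, 13) -> (3, -13)

(3, -13)


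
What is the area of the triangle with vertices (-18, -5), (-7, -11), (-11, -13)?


Area = |x1(y2-y3) + x2(y3-y1) + x3(y1-y2)| / 2
= |-18*(-11--13) + -7*(-13--5) + -11*(-5--11)| / 2
= 23

23


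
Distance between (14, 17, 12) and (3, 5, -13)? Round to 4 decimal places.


d = sqrt((3-14)^2 + (5-17)^2 + (-13-12)^2) = 29.8329

29.8329


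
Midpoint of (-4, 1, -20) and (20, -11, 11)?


Midpoint = ((-4+20)/2, (1+-11)/2, (-20+11)/2) = (8, -5, -4.5)

(8, -5, -4.5)


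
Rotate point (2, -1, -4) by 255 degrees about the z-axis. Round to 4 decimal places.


x' = 2*cos(255) - -1*sin(255) = -1.4836
y' = 2*sin(255) + -1*cos(255) = -1.673
z' = -4

(-1.4836, -1.673, -4)


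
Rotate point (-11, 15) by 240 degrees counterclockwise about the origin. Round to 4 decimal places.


x' = -11*cos(240) - 15*sin(240) = 18.4904
y' = -11*sin(240) + 15*cos(240) = 2.0263

(18.4904, 2.0263)


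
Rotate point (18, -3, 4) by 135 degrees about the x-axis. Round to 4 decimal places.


x' = 18
y' = -3*cos(135) - 4*sin(135) = -0.7071
z' = -3*sin(135) + 4*cos(135) = -4.9497

(18, -0.7071, -4.9497)


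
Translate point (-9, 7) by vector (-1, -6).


Translation: (x+dx, y+dy) = (-9+-1, 7+-6) = (-10, 1)

(-10, 1)


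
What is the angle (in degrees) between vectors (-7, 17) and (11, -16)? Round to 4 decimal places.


dot = -7*11 + 17*-16 = -349
|u| = 18.3848, |v| = 19.4165
cos(angle) = -0.9777
angle = 167.8716 degrees

167.8716 degrees


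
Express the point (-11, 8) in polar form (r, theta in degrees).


r = sqrt((-11)^2 + 8^2) = 13.6015
theta = atan2(8, -11) = 143.9726 degrees

r = 13.6015, theta = 143.9726 degrees


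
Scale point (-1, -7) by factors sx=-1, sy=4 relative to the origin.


Scaling: (x*sx, y*sy) = (-1*-1, -7*4) = (1, -28)

(1, -28)


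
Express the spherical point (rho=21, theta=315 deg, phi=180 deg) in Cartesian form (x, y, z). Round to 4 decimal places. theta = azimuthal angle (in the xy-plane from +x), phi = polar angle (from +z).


x = 21 * sin(180) * cos(315) = 0
y = 21 * sin(180) * sin(315) = 0
z = 21 * cos(180) = -21

(0, 0, -21)


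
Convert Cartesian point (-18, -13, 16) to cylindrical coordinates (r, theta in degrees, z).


r = sqrt((-18)^2 + (-13)^2) = 22.2036
theta = atan2(-13, -18) = 215.8377 deg
z = 16

r = 22.2036, theta = 215.8377 deg, z = 16


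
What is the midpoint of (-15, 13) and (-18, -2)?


Midpoint = ((-15+-18)/2, (13+-2)/2) = (-16.5, 5.5)

(-16.5, 5.5)


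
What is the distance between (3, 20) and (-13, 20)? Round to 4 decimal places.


d = sqrt((-13-3)^2 + (20-20)^2) = 16

16


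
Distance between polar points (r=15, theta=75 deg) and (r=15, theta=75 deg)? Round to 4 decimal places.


d = sqrt(r1^2 + r2^2 - 2*r1*r2*cos(t2-t1))
d = sqrt(15^2 + 15^2 - 2*15*15*cos(75-75)) = 0

0


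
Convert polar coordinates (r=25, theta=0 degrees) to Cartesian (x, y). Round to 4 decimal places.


x = 25 * cos(0) = 25
y = 25 * sin(0) = 0

(25, 0)


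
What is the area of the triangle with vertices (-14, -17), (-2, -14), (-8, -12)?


Area = |x1(y2-y3) + x2(y3-y1) + x3(y1-y2)| / 2
= |-14*(-14--12) + -2*(-12--17) + -8*(-17--14)| / 2
= 21

21


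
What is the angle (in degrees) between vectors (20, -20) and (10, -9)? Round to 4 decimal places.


dot = 20*10 + -20*-9 = 380
|u| = 28.2843, |v| = 13.4536
cos(angle) = 0.9986
angle = 3.0128 degrees

3.0128 degrees


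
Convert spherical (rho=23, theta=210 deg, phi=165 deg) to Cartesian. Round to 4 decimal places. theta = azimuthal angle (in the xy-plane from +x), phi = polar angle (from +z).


x = 23 * sin(165) * cos(210) = -5.1553
y = 23 * sin(165) * sin(210) = -2.9764
z = 23 * cos(165) = -22.2163

(-5.1553, -2.9764, -22.2163)


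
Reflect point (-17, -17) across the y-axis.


Reflection across y-axis: (x, y) -> (-x, y)
(-17, -17) -> (17, -17)

(17, -17)


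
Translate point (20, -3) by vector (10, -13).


Translation: (x+dx, y+dy) = (20+10, -3+-13) = (30, -16)

(30, -16)


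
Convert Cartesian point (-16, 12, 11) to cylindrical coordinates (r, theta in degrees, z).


r = sqrt((-16)^2 + 12^2) = 20
theta = atan2(12, -16) = 143.1301 deg
z = 11

r = 20, theta = 143.1301 deg, z = 11


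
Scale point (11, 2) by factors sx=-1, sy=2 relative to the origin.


Scaling: (x*sx, y*sy) = (11*-1, 2*2) = (-11, 4)

(-11, 4)


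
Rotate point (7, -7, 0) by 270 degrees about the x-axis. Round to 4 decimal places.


x' = 7
y' = -7*cos(270) - 0*sin(270) = 0
z' = -7*sin(270) + 0*cos(270) = 7

(7, 0, 7)


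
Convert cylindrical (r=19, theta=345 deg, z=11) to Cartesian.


x = 19 * cos(345) = 18.3526
y = 19 * sin(345) = -4.9176
z = 11

(18.3526, -4.9176, 11)


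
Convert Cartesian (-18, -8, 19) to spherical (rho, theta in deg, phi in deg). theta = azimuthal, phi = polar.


rho = sqrt((-18)^2 + (-8)^2 + 19^2) = 27.3679
theta = atan2(-8, -18) = 203.9625 deg
phi = acos(19/27.3679) = 46.0329 deg

rho = 27.3679, theta = 203.9625 deg, phi = 46.0329 deg


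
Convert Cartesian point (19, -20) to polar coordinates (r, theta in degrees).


r = sqrt(19^2 + (-20)^2) = 27.5862
theta = atan2(-20, 19) = 313.5312 degrees

r = 27.5862, theta = 313.5312 degrees


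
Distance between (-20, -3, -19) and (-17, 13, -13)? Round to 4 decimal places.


d = sqrt((-17--20)^2 + (13--3)^2 + (-13--19)^2) = 17.3494

17.3494


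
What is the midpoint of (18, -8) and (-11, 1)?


Midpoint = ((18+-11)/2, (-8+1)/2) = (3.5, -3.5)

(3.5, -3.5)


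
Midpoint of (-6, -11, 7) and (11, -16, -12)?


Midpoint = ((-6+11)/2, (-11+-16)/2, (7+-12)/2) = (2.5, -13.5, -2.5)

(2.5, -13.5, -2.5)


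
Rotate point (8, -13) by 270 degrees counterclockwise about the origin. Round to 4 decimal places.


x' = 8*cos(270) - -13*sin(270) = -13
y' = 8*sin(270) + -13*cos(270) = -8

(-13, -8)
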